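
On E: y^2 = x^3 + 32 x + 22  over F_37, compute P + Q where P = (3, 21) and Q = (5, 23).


P != Q, so use the chord formula.
s = (y2 - y1) / (x2 - x1) = (2) / (2) mod 37 = 1
x3 = s^2 - x1 - x2 mod 37 = 1^2 - 3 - 5 = 30
y3 = s (x1 - x3) - y1 mod 37 = 1 * (3 - 30) - 21 = 26

P + Q = (30, 26)


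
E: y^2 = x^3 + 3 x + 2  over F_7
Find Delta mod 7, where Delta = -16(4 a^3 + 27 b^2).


4 a^3 + 27 b^2 = 4*3^3 + 27*2^2 = 108 + 108 = 216
Delta = -16 * (216) = -3456
Delta mod 7 = 2

Delta = 2 (mod 7)


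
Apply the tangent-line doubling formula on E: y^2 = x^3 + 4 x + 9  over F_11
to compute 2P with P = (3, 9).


Doubling: s = (3 x1^2 + a) / (2 y1)
s = (3*3^2 + 4) / (2*9) mod 11 = 6
x3 = s^2 - 2 x1 mod 11 = 6^2 - 2*3 = 8
y3 = s (x1 - x3) - y1 mod 11 = 6 * (3 - 8) - 9 = 5

2P = (8, 5)


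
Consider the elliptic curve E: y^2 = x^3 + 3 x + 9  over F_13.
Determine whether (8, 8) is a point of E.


Check whether y^2 = x^3 + 3 x + 9 (mod 13) for (x, y) = (8, 8).
LHS: y^2 = 8^2 mod 13 = 12
RHS: x^3 + 3 x + 9 = 8^3 + 3*8 + 9 mod 13 = 12
LHS = RHS

Yes, on the curve


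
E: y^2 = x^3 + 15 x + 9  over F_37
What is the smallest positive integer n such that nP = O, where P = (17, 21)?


Compute successive multiples of P until we hit O:
  1P = (17, 21)
  2P = (0, 3)
  3P = (16, 4)
  4P = (34, 23)
  5P = (33, 25)
  6P = (31, 31)
  7P = (25, 5)
  8P = (36, 17)
  ... (continuing to 43P)
  43P = O

ord(P) = 43


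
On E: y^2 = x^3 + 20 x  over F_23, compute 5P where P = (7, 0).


k = 5 = 101_2 (binary, LSB first: 101)
Double-and-add from P = (7, 0):
  bit 0 = 1: acc = O + (7, 0) = (7, 0)
  bit 1 = 0: acc unchanged = (7, 0)
  bit 2 = 1: acc = (7, 0) + O = (7, 0)

5P = (7, 0)


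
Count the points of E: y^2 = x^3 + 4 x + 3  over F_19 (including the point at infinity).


For each x in F_19, count y with y^2 = x^3 + 4 x + 3 mod 19:
  x = 2: RHS = 0, y in [0]  -> 1 point(s)
  x = 3: RHS = 4, y in [2, 17]  -> 2 point(s)
  x = 4: RHS = 7, y in [8, 11]  -> 2 point(s)
  x = 10: RHS = 17, y in [6, 13]  -> 2 point(s)
  x = 17: RHS = 6, y in [5, 14]  -> 2 point(s)
  x = 18: RHS = 17, y in [6, 13]  -> 2 point(s)
Affine points: 11. Add the point at infinity: total = 12.

#E(F_19) = 12


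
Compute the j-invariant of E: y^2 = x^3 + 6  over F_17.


Delta = -16(4 a^3 + 27 b^2) mod 17 = 3
-1728 * (4 a)^3 = -1728 * (4*0)^3 mod 17 = 0
j = 0 * 3^(-1) mod 17 = 0

j = 0 (mod 17)


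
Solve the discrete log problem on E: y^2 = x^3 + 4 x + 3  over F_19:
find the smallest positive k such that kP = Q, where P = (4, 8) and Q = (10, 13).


Enumerate multiples of P until we hit Q = (10, 13):
  1P = (4, 8)
  2P = (18, 13)
  3P = (17, 5)
  4P = (3, 2)
  5P = (10, 13)
Match found at i = 5.

k = 5


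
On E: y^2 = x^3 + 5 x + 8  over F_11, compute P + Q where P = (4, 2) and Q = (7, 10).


P != Q, so use the chord formula.
s = (y2 - y1) / (x2 - x1) = (8) / (3) mod 11 = 10
x3 = s^2 - x1 - x2 mod 11 = 10^2 - 4 - 7 = 1
y3 = s (x1 - x3) - y1 mod 11 = 10 * (4 - 1) - 2 = 6

P + Q = (1, 6)


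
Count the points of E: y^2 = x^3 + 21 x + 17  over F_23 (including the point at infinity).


For each x in F_23, count y with y^2 = x^3 + 21 x + 17 mod 23:
  x = 1: RHS = 16, y in [4, 19]  -> 2 point(s)
  x = 4: RHS = 4, y in [2, 21]  -> 2 point(s)
  x = 7: RHS = 1, y in [1, 22]  -> 2 point(s)
  x = 10: RHS = 8, y in [10, 13]  -> 2 point(s)
  x = 13: RHS = 3, y in [7, 16]  -> 2 point(s)
  x = 15: RHS = 4, y in [2, 21]  -> 2 point(s)
  x = 21: RHS = 13, y in [6, 17]  -> 2 point(s)
  x = 22: RHS = 18, y in [8, 15]  -> 2 point(s)
Affine points: 16. Add the point at infinity: total = 17.

#E(F_23) = 17


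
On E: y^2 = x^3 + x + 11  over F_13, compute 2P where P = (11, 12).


Doubling: s = (3 x1^2 + a) / (2 y1)
s = (3*11^2 + 1) / (2*12) mod 13 = 0
x3 = s^2 - 2 x1 mod 13 = 0^2 - 2*11 = 4
y3 = s (x1 - x3) - y1 mod 13 = 0 * (11 - 4) - 12 = 1

2P = (4, 1)


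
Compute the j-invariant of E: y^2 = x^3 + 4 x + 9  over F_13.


Delta = -16(4 a^3 + 27 b^2) mod 13 = 3
-1728 * (4 a)^3 = -1728 * (4*4)^3 mod 13 = 1
j = 1 * 3^(-1) mod 13 = 9

j = 9 (mod 13)


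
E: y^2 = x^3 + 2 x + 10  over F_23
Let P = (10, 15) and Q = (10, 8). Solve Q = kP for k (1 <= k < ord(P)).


Enumerate multiples of P until we hit Q = (10, 8):
  1P = (10, 15)
  2P = (6, 13)
  3P = (13, 18)
  4P = (1, 17)
  5P = (20, 0)
  6P = (1, 6)
  7P = (13, 5)
  8P = (6, 10)
  9P = (10, 8)
Match found at i = 9.

k = 9


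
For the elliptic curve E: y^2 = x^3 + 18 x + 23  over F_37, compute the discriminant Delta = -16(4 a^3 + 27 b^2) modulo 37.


4 a^3 + 27 b^2 = 4*18^3 + 27*23^2 = 23328 + 14283 = 37611
Delta = -16 * (37611) = -601776
Delta mod 37 = 29

Delta = 29 (mod 37)


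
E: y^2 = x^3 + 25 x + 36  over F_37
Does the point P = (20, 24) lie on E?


Check whether y^2 = x^3 + 25 x + 36 (mod 37) for (x, y) = (20, 24).
LHS: y^2 = 24^2 mod 37 = 21
RHS: x^3 + 25 x + 36 = 20^3 + 25*20 + 36 mod 37 = 26
LHS != RHS

No, not on the curve


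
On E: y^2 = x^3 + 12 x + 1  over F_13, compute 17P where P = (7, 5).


k = 17 = 10001_2 (binary, LSB first: 10001)
Double-and-add from P = (7, 5):
  bit 0 = 1: acc = O + (7, 5) = (7, 5)
  bit 1 = 0: acc unchanged = (7, 5)
  bit 2 = 0: acc unchanged = (7, 5)
  bit 3 = 0: acc unchanged = (7, 5)
  bit 4 = 1: acc = (7, 5) + (5, 2) = (0, 12)

17P = (0, 12)


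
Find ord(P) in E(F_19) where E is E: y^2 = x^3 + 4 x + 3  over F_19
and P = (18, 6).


Compute successive multiples of P until we hit O:
  1P = (18, 6)
  2P = (3, 17)
  3P = (2, 0)
  4P = (3, 2)
  5P = (18, 13)
  6P = O

ord(P) = 6


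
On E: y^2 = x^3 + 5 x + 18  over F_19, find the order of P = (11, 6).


Compute successive multiples of P until we hit O:
  1P = (11, 6)
  2P = (17, 0)
  3P = (11, 13)
  4P = O

ord(P) = 4


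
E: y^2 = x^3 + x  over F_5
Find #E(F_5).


For each x in F_5, count y with y^2 = x^3 + 1 x + 0 mod 5:
  x = 0: RHS = 0, y in [0]  -> 1 point(s)
  x = 2: RHS = 0, y in [0]  -> 1 point(s)
  x = 3: RHS = 0, y in [0]  -> 1 point(s)
Affine points: 3. Add the point at infinity: total = 4.

#E(F_5) = 4


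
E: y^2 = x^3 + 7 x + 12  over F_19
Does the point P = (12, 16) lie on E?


Check whether y^2 = x^3 + 7 x + 12 (mod 19) for (x, y) = (12, 16).
LHS: y^2 = 16^2 mod 19 = 9
RHS: x^3 + 7 x + 12 = 12^3 + 7*12 + 12 mod 19 = 0
LHS != RHS

No, not on the curve


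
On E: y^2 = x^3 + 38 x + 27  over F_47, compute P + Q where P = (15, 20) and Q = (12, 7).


P != Q, so use the chord formula.
s = (y2 - y1) / (x2 - x1) = (34) / (44) mod 47 = 20
x3 = s^2 - x1 - x2 mod 47 = 20^2 - 15 - 12 = 44
y3 = s (x1 - x3) - y1 mod 47 = 20 * (15 - 44) - 20 = 11

P + Q = (44, 11)


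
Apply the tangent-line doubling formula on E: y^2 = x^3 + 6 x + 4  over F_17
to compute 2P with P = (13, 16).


Doubling: s = (3 x1^2 + a) / (2 y1)
s = (3*13^2 + 6) / (2*16) mod 17 = 7
x3 = s^2 - 2 x1 mod 17 = 7^2 - 2*13 = 6
y3 = s (x1 - x3) - y1 mod 17 = 7 * (13 - 6) - 16 = 16

2P = (6, 16)


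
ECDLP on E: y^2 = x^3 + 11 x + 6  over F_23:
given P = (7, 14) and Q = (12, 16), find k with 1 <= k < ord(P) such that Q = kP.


Enumerate multiples of P until we hit Q = (12, 16):
  1P = (7, 14)
  2P = (2, 6)
  3P = (0, 11)
  4P = (19, 17)
  5P = (10, 14)
  6P = (6, 9)
  7P = (12, 7)
  8P = (17, 0)
  9P = (12, 16)
Match found at i = 9.

k = 9


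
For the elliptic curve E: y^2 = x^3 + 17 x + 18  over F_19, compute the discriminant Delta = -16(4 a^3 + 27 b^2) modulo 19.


4 a^3 + 27 b^2 = 4*17^3 + 27*18^2 = 19652 + 8748 = 28400
Delta = -16 * (28400) = -454400
Delta mod 19 = 4

Delta = 4 (mod 19)


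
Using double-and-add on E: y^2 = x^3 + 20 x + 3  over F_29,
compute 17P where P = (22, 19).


k = 17 = 10001_2 (binary, LSB first: 10001)
Double-and-add from P = (22, 19):
  bit 0 = 1: acc = O + (22, 19) = (22, 19)
  bit 1 = 0: acc unchanged = (22, 19)
  bit 2 = 0: acc unchanged = (22, 19)
  bit 3 = 0: acc unchanged = (22, 19)
  bit 4 = 1: acc = (22, 19) + (15, 13) = (17, 6)

17P = (17, 6)


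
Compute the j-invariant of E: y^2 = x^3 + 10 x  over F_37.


Delta = -16(4 a^3 + 27 b^2) mod 37 = 10
-1728 * (4 a)^3 = -1728 * (4*10)^3 mod 37 = 1
j = 1 * 10^(-1) mod 37 = 26

j = 26 (mod 37)


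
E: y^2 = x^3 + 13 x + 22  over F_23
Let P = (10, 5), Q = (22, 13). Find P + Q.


P != Q, so use the chord formula.
s = (y2 - y1) / (x2 - x1) = (8) / (12) mod 23 = 16
x3 = s^2 - x1 - x2 mod 23 = 16^2 - 10 - 22 = 17
y3 = s (x1 - x3) - y1 mod 23 = 16 * (10 - 17) - 5 = 21

P + Q = (17, 21)


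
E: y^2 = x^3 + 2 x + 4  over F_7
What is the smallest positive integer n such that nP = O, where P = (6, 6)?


Compute successive multiples of P until we hit O:
  1P = (6, 6)
  2P = (3, 4)
  3P = (0, 5)
  4P = (2, 4)
  5P = (1, 0)
  6P = (2, 3)
  7P = (0, 2)
  8P = (3, 3)
  ... (continuing to 10P)
  10P = O

ord(P) = 10


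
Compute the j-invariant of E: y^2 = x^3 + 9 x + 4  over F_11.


Delta = -16(4 a^3 + 27 b^2) mod 11 = 2
-1728 * (4 a)^3 = -1728 * (4*9)^3 mod 11 = 6
j = 6 * 2^(-1) mod 11 = 3

j = 3 (mod 11)


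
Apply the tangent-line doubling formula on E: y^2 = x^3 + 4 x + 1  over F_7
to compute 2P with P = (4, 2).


Doubling: s = (3 x1^2 + a) / (2 y1)
s = (3*4^2 + 4) / (2*2) mod 7 = 6
x3 = s^2 - 2 x1 mod 7 = 6^2 - 2*4 = 0
y3 = s (x1 - x3) - y1 mod 7 = 6 * (4 - 0) - 2 = 1

2P = (0, 1)


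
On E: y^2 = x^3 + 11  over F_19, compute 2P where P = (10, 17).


k = 2 = 10_2 (binary, LSB first: 01)
Double-and-add from P = (10, 17):
  bit 0 = 0: acc unchanged = O
  bit 1 = 1: acc = O + (0, 12) = (0, 12)

2P = (0, 12)


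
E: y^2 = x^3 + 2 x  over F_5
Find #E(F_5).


For each x in F_5, count y with y^2 = x^3 + 2 x + 0 mod 5:
  x = 0: RHS = 0, y in [0]  -> 1 point(s)
Affine points: 1. Add the point at infinity: total = 2.

#E(F_5) = 2


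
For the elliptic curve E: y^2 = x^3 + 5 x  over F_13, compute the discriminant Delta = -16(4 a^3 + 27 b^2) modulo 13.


4 a^3 + 27 b^2 = 4*5^3 + 27*0^2 = 500 + 0 = 500
Delta = -16 * (500) = -8000
Delta mod 13 = 8

Delta = 8 (mod 13)


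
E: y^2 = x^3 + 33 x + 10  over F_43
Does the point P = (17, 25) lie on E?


Check whether y^2 = x^3 + 33 x + 10 (mod 43) for (x, y) = (17, 25).
LHS: y^2 = 25^2 mod 43 = 23
RHS: x^3 + 33 x + 10 = 17^3 + 33*17 + 10 mod 43 = 23
LHS = RHS

Yes, on the curve


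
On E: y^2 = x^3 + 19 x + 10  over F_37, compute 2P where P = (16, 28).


Doubling: s = (3 x1^2 + a) / (2 y1)
s = (3*16^2 + 19) / (2*28) mod 37 = 20
x3 = s^2 - 2 x1 mod 37 = 20^2 - 2*16 = 35
y3 = s (x1 - x3) - y1 mod 37 = 20 * (16 - 35) - 28 = 36

2P = (35, 36)


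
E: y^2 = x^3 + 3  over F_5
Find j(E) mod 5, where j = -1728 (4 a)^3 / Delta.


Delta = -16(4 a^3 + 27 b^2) mod 5 = 2
-1728 * (4 a)^3 = -1728 * (4*0)^3 mod 5 = 0
j = 0 * 2^(-1) mod 5 = 0

j = 0 (mod 5)


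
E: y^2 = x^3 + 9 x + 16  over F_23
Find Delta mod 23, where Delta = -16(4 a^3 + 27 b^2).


4 a^3 + 27 b^2 = 4*9^3 + 27*16^2 = 2916 + 6912 = 9828
Delta = -16 * (9828) = -157248
Delta mod 23 = 3

Delta = 3 (mod 23)


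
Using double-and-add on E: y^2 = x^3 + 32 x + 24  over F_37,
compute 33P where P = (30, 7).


k = 33 = 100001_2 (binary, LSB first: 100001)
Double-and-add from P = (30, 7):
  bit 0 = 1: acc = O + (30, 7) = (30, 7)
  bit 1 = 0: acc unchanged = (30, 7)
  bit 2 = 0: acc unchanged = (30, 7)
  bit 3 = 0: acc unchanged = (30, 7)
  bit 4 = 0: acc unchanged = (30, 7)
  bit 5 = 1: acc = (30, 7) + (21, 35) = (24, 36)

33P = (24, 36)


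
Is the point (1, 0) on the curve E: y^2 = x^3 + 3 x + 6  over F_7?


Check whether y^2 = x^3 + 3 x + 6 (mod 7) for (x, y) = (1, 0).
LHS: y^2 = 0^2 mod 7 = 0
RHS: x^3 + 3 x + 6 = 1^3 + 3*1 + 6 mod 7 = 3
LHS != RHS

No, not on the curve


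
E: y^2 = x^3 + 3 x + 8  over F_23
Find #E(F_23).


For each x in F_23, count y with y^2 = x^3 + 3 x + 8 mod 23:
  x = 0: RHS = 8, y in [10, 13]  -> 2 point(s)
  x = 1: RHS = 12, y in [9, 14]  -> 2 point(s)
  x = 6: RHS = 12, y in [9, 14]  -> 2 point(s)
  x = 7: RHS = 4, y in [2, 21]  -> 2 point(s)
  x = 10: RHS = 3, y in [7, 16]  -> 2 point(s)
  x = 12: RHS = 1, y in [1, 22]  -> 2 point(s)
  x = 13: RHS = 13, y in [6, 17]  -> 2 point(s)
  x = 15: RHS = 1, y in [1, 22]  -> 2 point(s)
  x = 16: RHS = 12, y in [9, 14]  -> 2 point(s)
  x = 17: RHS = 4, y in [2, 21]  -> 2 point(s)
  x = 18: RHS = 6, y in [11, 12]  -> 2 point(s)
  x = 19: RHS = 1, y in [1, 22]  -> 2 point(s)
  x = 20: RHS = 18, y in [8, 15]  -> 2 point(s)
  x = 22: RHS = 4, y in [2, 21]  -> 2 point(s)
Affine points: 28. Add the point at infinity: total = 29.

#E(F_23) = 29


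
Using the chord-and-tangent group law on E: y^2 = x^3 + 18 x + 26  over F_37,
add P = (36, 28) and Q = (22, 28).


P != Q, so use the chord formula.
s = (y2 - y1) / (x2 - x1) = (0) / (23) mod 37 = 0
x3 = s^2 - x1 - x2 mod 37 = 0^2 - 36 - 22 = 16
y3 = s (x1 - x3) - y1 mod 37 = 0 * (36 - 16) - 28 = 9

P + Q = (16, 9)


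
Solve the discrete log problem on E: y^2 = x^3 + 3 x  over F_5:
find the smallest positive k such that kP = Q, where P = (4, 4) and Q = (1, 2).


Enumerate multiples of P until we hit Q = (1, 2):
  1P = (4, 4)
  2P = (1, 2)
Match found at i = 2.

k = 2


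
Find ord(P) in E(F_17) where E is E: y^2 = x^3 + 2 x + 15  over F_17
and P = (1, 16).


Compute successive multiples of P until we hit O:
  1P = (1, 16)
  2P = (0, 7)
  3P = (12, 4)
  4P = (8, 4)
  5P = (4, 11)
  6P = (11, 12)
  7P = (14, 13)
  8P = (10, 7)
  ... (continuing to 19P)
  19P = O

ord(P) = 19


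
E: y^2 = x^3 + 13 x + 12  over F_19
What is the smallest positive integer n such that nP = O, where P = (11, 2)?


Compute successive multiples of P until we hit O:
  1P = (11, 2)
  2P = (17, 4)
  3P = (8, 18)
  4P = (1, 8)
  5P = (18, 6)
  6P = (7, 3)
  7P = (7, 16)
  8P = (18, 13)
  ... (continuing to 13P)
  13P = O

ord(P) = 13


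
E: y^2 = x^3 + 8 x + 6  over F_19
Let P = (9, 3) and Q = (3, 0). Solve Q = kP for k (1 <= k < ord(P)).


Enumerate multiples of P until we hit Q = (3, 0):
  1P = (9, 3)
  2P = (12, 14)
  3P = (3, 0)
Match found at i = 3.

k = 3


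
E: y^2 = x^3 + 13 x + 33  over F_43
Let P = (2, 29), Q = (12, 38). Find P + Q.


P != Q, so use the chord formula.
s = (y2 - y1) / (x2 - x1) = (9) / (10) mod 43 = 31
x3 = s^2 - x1 - x2 mod 43 = 31^2 - 2 - 12 = 1
y3 = s (x1 - x3) - y1 mod 43 = 31 * (2 - 1) - 29 = 2

P + Q = (1, 2)


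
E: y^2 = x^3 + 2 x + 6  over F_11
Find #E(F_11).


For each x in F_11, count y with y^2 = x^3 + 2 x + 6 mod 11:
  x = 1: RHS = 9, y in [3, 8]  -> 2 point(s)
  x = 4: RHS = 1, y in [1, 10]  -> 2 point(s)
  x = 5: RHS = 9, y in [3, 8]  -> 2 point(s)
  x = 6: RHS = 3, y in [5, 6]  -> 2 point(s)
  x = 7: RHS = 0, y in [0]  -> 1 point(s)
  x = 9: RHS = 5, y in [4, 7]  -> 2 point(s)
  x = 10: RHS = 3, y in [5, 6]  -> 2 point(s)
Affine points: 13. Add the point at infinity: total = 14.

#E(F_11) = 14


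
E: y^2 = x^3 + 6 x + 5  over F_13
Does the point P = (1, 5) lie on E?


Check whether y^2 = x^3 + 6 x + 5 (mod 13) for (x, y) = (1, 5).
LHS: y^2 = 5^2 mod 13 = 12
RHS: x^3 + 6 x + 5 = 1^3 + 6*1 + 5 mod 13 = 12
LHS = RHS

Yes, on the curve


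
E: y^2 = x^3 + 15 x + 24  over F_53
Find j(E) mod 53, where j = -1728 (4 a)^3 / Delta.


Delta = -16(4 a^3 + 27 b^2) mod 53 = 31
-1728 * (4 a)^3 = -1728 * (4*15)^3 mod 53 = 48
j = 48 * 31^(-1) mod 53 = 46

j = 46 (mod 53)


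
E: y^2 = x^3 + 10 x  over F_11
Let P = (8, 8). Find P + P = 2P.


Doubling: s = (3 x1^2 + a) / (2 y1)
s = (3*8^2 + 10) / (2*8) mod 11 = 3
x3 = s^2 - 2 x1 mod 11 = 3^2 - 2*8 = 4
y3 = s (x1 - x3) - y1 mod 11 = 3 * (8 - 4) - 8 = 4

2P = (4, 4)


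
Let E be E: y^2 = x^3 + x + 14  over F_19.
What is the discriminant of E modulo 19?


4 a^3 + 27 b^2 = 4*1^3 + 27*14^2 = 4 + 5292 = 5296
Delta = -16 * (5296) = -84736
Delta mod 19 = 4

Delta = 4 (mod 19)


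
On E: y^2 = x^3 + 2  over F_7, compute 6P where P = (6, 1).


k = 6 = 110_2 (binary, LSB first: 011)
Double-and-add from P = (6, 1):
  bit 0 = 0: acc unchanged = O
  bit 1 = 1: acc = O + (6, 6) = (6, 6)
  bit 2 = 1: acc = (6, 6) + (6, 1) = O

6P = O


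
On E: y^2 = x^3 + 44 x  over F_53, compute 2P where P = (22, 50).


Doubling: s = (3 x1^2 + a) / (2 y1)
s = (3*22^2 + 44) / (2*50) mod 53 = 51
x3 = s^2 - 2 x1 mod 53 = 51^2 - 2*22 = 13
y3 = s (x1 - x3) - y1 mod 53 = 51 * (22 - 13) - 50 = 38

2P = (13, 38)


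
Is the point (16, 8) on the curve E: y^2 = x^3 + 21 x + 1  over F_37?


Check whether y^2 = x^3 + 21 x + 1 (mod 37) for (x, y) = (16, 8).
LHS: y^2 = 8^2 mod 37 = 27
RHS: x^3 + 21 x + 1 = 16^3 + 21*16 + 1 mod 37 = 30
LHS != RHS

No, not on the curve


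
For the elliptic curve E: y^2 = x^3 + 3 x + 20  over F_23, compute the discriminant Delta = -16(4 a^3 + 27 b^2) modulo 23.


4 a^3 + 27 b^2 = 4*3^3 + 27*20^2 = 108 + 10800 = 10908
Delta = -16 * (10908) = -174528
Delta mod 23 = 19

Delta = 19 (mod 23)


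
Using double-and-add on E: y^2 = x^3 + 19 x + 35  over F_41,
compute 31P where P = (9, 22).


k = 31 = 11111_2 (binary, LSB first: 11111)
Double-and-add from P = (9, 22):
  bit 0 = 1: acc = O + (9, 22) = (9, 22)
  bit 1 = 1: acc = (9, 22) + (15, 28) = (18, 10)
  bit 2 = 1: acc = (18, 10) + (34, 25) = (32, 23)
  bit 3 = 1: acc = (32, 23) + (10, 35) = (22, 20)
  bit 4 = 1: acc = (22, 20) + (19, 30) = (2, 9)

31P = (2, 9)


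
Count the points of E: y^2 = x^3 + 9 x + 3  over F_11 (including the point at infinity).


For each x in F_11, count y with y^2 = x^3 + 9 x + 3 mod 11:
  x = 0: RHS = 3, y in [5, 6]  -> 2 point(s)
  x = 4: RHS = 4, y in [2, 9]  -> 2 point(s)
  x = 6: RHS = 9, y in [3, 8]  -> 2 point(s)
  x = 8: RHS = 4, y in [2, 9]  -> 2 point(s)
  x = 10: RHS = 4, y in [2, 9]  -> 2 point(s)
Affine points: 10. Add the point at infinity: total = 11.

#E(F_11) = 11


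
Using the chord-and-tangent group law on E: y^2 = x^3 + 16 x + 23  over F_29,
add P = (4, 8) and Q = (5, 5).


P != Q, so use the chord formula.
s = (y2 - y1) / (x2 - x1) = (26) / (1) mod 29 = 26
x3 = s^2 - x1 - x2 mod 29 = 26^2 - 4 - 5 = 0
y3 = s (x1 - x3) - y1 mod 29 = 26 * (4 - 0) - 8 = 9

P + Q = (0, 9)


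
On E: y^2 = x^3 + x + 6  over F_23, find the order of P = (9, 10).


Compute successive multiples of P until we hit O:
  1P = (9, 10)
  2P = (14, 21)
  3P = (3, 17)
  4P = (13, 10)
  5P = (1, 13)
  6P = (2, 19)
  7P = (16, 22)
  8P = (0, 12)
  ... (continuing to 21P)
  21P = O

ord(P) = 21


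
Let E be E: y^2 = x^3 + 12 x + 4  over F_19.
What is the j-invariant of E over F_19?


Delta = -16(4 a^3 + 27 b^2) mod 19 = 11
-1728 * (4 a)^3 = -1728 * (4*12)^3 mod 19 = 12
j = 12 * 11^(-1) mod 19 = 8

j = 8 (mod 19)


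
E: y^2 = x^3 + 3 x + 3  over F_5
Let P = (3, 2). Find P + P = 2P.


Doubling: s = (3 x1^2 + a) / (2 y1)
s = (3*3^2 + 3) / (2*2) mod 5 = 0
x3 = s^2 - 2 x1 mod 5 = 0^2 - 2*3 = 4
y3 = s (x1 - x3) - y1 mod 5 = 0 * (3 - 4) - 2 = 3

2P = (4, 3)


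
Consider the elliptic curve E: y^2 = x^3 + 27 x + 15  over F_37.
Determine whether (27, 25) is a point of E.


Check whether y^2 = x^3 + 27 x + 15 (mod 37) for (x, y) = (27, 25).
LHS: y^2 = 25^2 mod 37 = 33
RHS: x^3 + 27 x + 15 = 27^3 + 27*27 + 15 mod 37 = 3
LHS != RHS

No, not on the curve


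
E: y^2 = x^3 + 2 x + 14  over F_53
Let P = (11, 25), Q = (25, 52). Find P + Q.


P != Q, so use the chord formula.
s = (y2 - y1) / (x2 - x1) = (27) / (14) mod 53 = 36
x3 = s^2 - x1 - x2 mod 53 = 36^2 - 11 - 25 = 41
y3 = s (x1 - x3) - y1 mod 53 = 36 * (11 - 41) - 25 = 8

P + Q = (41, 8)


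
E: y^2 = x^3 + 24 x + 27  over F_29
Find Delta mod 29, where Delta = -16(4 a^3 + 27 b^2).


4 a^3 + 27 b^2 = 4*24^3 + 27*27^2 = 55296 + 19683 = 74979
Delta = -16 * (74979) = -1199664
Delta mod 29 = 8

Delta = 8 (mod 29)


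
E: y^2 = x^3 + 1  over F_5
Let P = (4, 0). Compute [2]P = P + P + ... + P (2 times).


k = 2 = 10_2 (binary, LSB first: 01)
Double-and-add from P = (4, 0):
  bit 0 = 0: acc unchanged = O
  bit 1 = 1: acc = O + O = O

2P = O


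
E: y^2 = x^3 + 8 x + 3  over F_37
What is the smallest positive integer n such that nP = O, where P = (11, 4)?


Compute successive multiples of P until we hit O:
  1P = (11, 4)
  2P = (26, 8)
  3P = (30, 23)
  4P = (34, 10)
  5P = (2, 8)
  6P = (21, 21)
  7P = (9, 29)
  8P = (16, 3)
  ... (continuing to 41P)
  41P = O

ord(P) = 41


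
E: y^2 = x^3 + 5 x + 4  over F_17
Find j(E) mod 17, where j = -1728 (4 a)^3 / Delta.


Delta = -16(4 a^3 + 27 b^2) mod 17 = 14
-1728 * (4 a)^3 = -1728 * (4*5)^3 mod 17 = 9
j = 9 * 14^(-1) mod 17 = 14

j = 14 (mod 17)


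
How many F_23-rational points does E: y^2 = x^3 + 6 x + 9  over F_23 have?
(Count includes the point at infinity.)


For each x in F_23, count y with y^2 = x^3 + 6 x + 9 mod 23:
  x = 0: RHS = 9, y in [3, 20]  -> 2 point(s)
  x = 1: RHS = 16, y in [4, 19]  -> 2 point(s)
  x = 2: RHS = 6, y in [11, 12]  -> 2 point(s)
  x = 3: RHS = 8, y in [10, 13]  -> 2 point(s)
  x = 5: RHS = 3, y in [7, 16]  -> 2 point(s)
  x = 6: RHS = 8, y in [10, 13]  -> 2 point(s)
  x = 7: RHS = 3, y in [7, 16]  -> 2 point(s)
  x = 11: RHS = 3, y in [7, 16]  -> 2 point(s)
  x = 14: RHS = 8, y in [10, 13]  -> 2 point(s)
  x = 15: RHS = 1, y in [1, 22]  -> 2 point(s)
  x = 19: RHS = 13, y in [6, 17]  -> 2 point(s)
  x = 21: RHS = 12, y in [9, 14]  -> 2 point(s)
  x = 22: RHS = 2, y in [5, 18]  -> 2 point(s)
Affine points: 26. Add the point at infinity: total = 27.

#E(F_23) = 27


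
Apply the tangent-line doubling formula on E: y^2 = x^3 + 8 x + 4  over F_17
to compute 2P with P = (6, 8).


Doubling: s = (3 x1^2 + a) / (2 y1)
s = (3*6^2 + 8) / (2*8) mod 17 = 3
x3 = s^2 - 2 x1 mod 17 = 3^2 - 2*6 = 14
y3 = s (x1 - x3) - y1 mod 17 = 3 * (6 - 14) - 8 = 2

2P = (14, 2)


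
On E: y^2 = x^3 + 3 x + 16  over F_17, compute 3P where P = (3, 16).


k = 3 = 11_2 (binary, LSB first: 11)
Double-and-add from P = (3, 16):
  bit 0 = 1: acc = O + (3, 16) = (3, 16)
  bit 1 = 1: acc = (3, 16) + (15, 11) = (0, 4)

3P = (0, 4)


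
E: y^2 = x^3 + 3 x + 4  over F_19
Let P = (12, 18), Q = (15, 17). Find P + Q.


P != Q, so use the chord formula.
s = (y2 - y1) / (x2 - x1) = (18) / (3) mod 19 = 6
x3 = s^2 - x1 - x2 mod 19 = 6^2 - 12 - 15 = 9
y3 = s (x1 - x3) - y1 mod 19 = 6 * (12 - 9) - 18 = 0

P + Q = (9, 0)


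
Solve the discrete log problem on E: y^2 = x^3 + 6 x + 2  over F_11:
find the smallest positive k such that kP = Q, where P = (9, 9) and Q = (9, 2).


Enumerate multiples of P until we hit Q = (9, 2):
  1P = (9, 9)
  2P = (5, 6)
  3P = (1, 8)
  4P = (6, 1)
  5P = (8, 1)
  6P = (3, 6)
  7P = (2, 0)
  8P = (3, 5)
  9P = (8, 10)
  10P = (6, 10)
  11P = (1, 3)
  12P = (5, 5)
  13P = (9, 2)
Match found at i = 13.

k = 13


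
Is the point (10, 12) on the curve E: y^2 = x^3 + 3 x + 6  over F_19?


Check whether y^2 = x^3 + 3 x + 6 (mod 19) for (x, y) = (10, 12).
LHS: y^2 = 12^2 mod 19 = 11
RHS: x^3 + 3 x + 6 = 10^3 + 3*10 + 6 mod 19 = 10
LHS != RHS

No, not on the curve


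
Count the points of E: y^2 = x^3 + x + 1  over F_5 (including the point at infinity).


For each x in F_5, count y with y^2 = x^3 + 1 x + 1 mod 5:
  x = 0: RHS = 1, y in [1, 4]  -> 2 point(s)
  x = 2: RHS = 1, y in [1, 4]  -> 2 point(s)
  x = 3: RHS = 1, y in [1, 4]  -> 2 point(s)
  x = 4: RHS = 4, y in [2, 3]  -> 2 point(s)
Affine points: 8. Add the point at infinity: total = 9.

#E(F_5) = 9


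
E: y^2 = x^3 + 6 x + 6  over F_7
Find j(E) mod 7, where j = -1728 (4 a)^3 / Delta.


Delta = -16(4 a^3 + 27 b^2) mod 7 = 3
-1728 * (4 a)^3 = -1728 * (4*6)^3 mod 7 = 6
j = 6 * 3^(-1) mod 7 = 2

j = 2 (mod 7)


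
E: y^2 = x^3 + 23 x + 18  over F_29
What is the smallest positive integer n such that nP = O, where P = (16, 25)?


Compute successive multiples of P until we hit O:
  1P = (16, 25)
  2P = (27, 15)
  3P = (6, 16)
  4P = (11, 23)
  5P = (1, 10)
  6P = (13, 7)
  7P = (7, 0)
  8P = (13, 22)
  ... (continuing to 14P)
  14P = O

ord(P) = 14


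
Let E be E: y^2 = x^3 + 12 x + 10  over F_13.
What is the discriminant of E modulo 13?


4 a^3 + 27 b^2 = 4*12^3 + 27*10^2 = 6912 + 2700 = 9612
Delta = -16 * (9612) = -153792
Delta mod 13 = 11

Delta = 11 (mod 13)


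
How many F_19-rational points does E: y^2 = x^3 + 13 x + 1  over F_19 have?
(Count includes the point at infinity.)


For each x in F_19, count y with y^2 = x^3 + 13 x + 1 mod 19:
  x = 0: RHS = 1, y in [1, 18]  -> 2 point(s)
  x = 2: RHS = 16, y in [4, 15]  -> 2 point(s)
  x = 5: RHS = 1, y in [1, 18]  -> 2 point(s)
  x = 7: RHS = 17, y in [6, 13]  -> 2 point(s)
  x = 8: RHS = 9, y in [3, 16]  -> 2 point(s)
  x = 9: RHS = 11, y in [7, 12]  -> 2 point(s)
  x = 12: RHS = 4, y in [2, 17]  -> 2 point(s)
  x = 13: RHS = 11, y in [7, 12]  -> 2 point(s)
  x = 14: RHS = 1, y in [1, 18]  -> 2 point(s)
  x = 16: RHS = 11, y in [7, 12]  -> 2 point(s)
  x = 17: RHS = 5, y in [9, 10]  -> 2 point(s)
  x = 18: RHS = 6, y in [5, 14]  -> 2 point(s)
Affine points: 24. Add the point at infinity: total = 25.

#E(F_19) = 25


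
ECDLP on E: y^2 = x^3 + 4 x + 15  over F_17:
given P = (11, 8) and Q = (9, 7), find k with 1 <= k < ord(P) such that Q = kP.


Enumerate multiples of P until we hit Q = (9, 7):
  1P = (11, 8)
  2P = (10, 16)
  3P = (9, 10)
  4P = (15, 13)
  5P = (0, 10)
  6P = (8, 10)
  7P = (6, 0)
  8P = (8, 7)
  9P = (0, 7)
  10P = (15, 4)
  11P = (9, 7)
Match found at i = 11.

k = 11


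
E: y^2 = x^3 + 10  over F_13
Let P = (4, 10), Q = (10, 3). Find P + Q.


P != Q, so use the chord formula.
s = (y2 - y1) / (x2 - x1) = (6) / (6) mod 13 = 1
x3 = s^2 - x1 - x2 mod 13 = 1^2 - 4 - 10 = 0
y3 = s (x1 - x3) - y1 mod 13 = 1 * (4 - 0) - 10 = 7

P + Q = (0, 7)


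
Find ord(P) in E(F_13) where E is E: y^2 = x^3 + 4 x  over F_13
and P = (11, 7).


Compute successive multiples of P until we hit O:
  1P = (11, 7)
  2P = (0, 0)
  3P = (11, 6)
  4P = O

ord(P) = 4


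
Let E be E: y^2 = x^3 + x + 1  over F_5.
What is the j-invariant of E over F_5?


Delta = -16(4 a^3 + 27 b^2) mod 5 = 4
-1728 * (4 a)^3 = -1728 * (4*1)^3 mod 5 = 3
j = 3 * 4^(-1) mod 5 = 2

j = 2 (mod 5)


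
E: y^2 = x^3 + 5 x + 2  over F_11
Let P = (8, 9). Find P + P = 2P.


Doubling: s = (3 x1^2 + a) / (2 y1)
s = (3*8^2 + 5) / (2*9) mod 11 = 3
x3 = s^2 - 2 x1 mod 11 = 3^2 - 2*8 = 4
y3 = s (x1 - x3) - y1 mod 11 = 3 * (8 - 4) - 9 = 3

2P = (4, 3)


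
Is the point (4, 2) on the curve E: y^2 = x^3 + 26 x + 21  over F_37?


Check whether y^2 = x^3 + 26 x + 21 (mod 37) for (x, y) = (4, 2).
LHS: y^2 = 2^2 mod 37 = 4
RHS: x^3 + 26 x + 21 = 4^3 + 26*4 + 21 mod 37 = 4
LHS = RHS

Yes, on the curve


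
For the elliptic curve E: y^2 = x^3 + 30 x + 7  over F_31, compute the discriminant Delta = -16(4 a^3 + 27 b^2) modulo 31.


4 a^3 + 27 b^2 = 4*30^3 + 27*7^2 = 108000 + 1323 = 109323
Delta = -16 * (109323) = -1749168
Delta mod 31 = 7

Delta = 7 (mod 31)


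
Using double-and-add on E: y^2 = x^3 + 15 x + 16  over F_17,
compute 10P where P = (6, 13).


k = 10 = 1010_2 (binary, LSB first: 0101)
Double-and-add from P = (6, 13):
  bit 0 = 0: acc unchanged = O
  bit 1 = 1: acc = O + (1, 10) = (1, 10)
  bit 2 = 0: acc unchanged = (1, 10)
  bit 3 = 1: acc = (1, 10) + (16, 0) = (8, 6)

10P = (8, 6)


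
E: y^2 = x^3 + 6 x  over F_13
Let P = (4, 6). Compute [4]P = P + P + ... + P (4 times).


k = 4 = 100_2 (binary, LSB first: 001)
Double-and-add from P = (4, 6):
  bit 0 = 0: acc unchanged = O
  bit 1 = 0: acc unchanged = O
  bit 2 = 1: acc = O + (4, 7) = (4, 7)

4P = (4, 7)


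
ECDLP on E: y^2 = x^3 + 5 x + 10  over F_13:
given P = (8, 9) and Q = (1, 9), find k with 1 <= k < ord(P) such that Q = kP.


Enumerate multiples of P until we hit Q = (1, 9):
  1P = (8, 9)
  2P = (6, 10)
  3P = (9, 11)
  4P = (0, 7)
  5P = (1, 9)
Match found at i = 5.

k = 5


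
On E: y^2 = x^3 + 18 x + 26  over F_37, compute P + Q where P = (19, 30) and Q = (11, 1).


P != Q, so use the chord formula.
s = (y2 - y1) / (x2 - x1) = (8) / (29) mod 37 = 36
x3 = s^2 - x1 - x2 mod 37 = 36^2 - 19 - 11 = 8
y3 = s (x1 - x3) - y1 mod 37 = 36 * (19 - 8) - 30 = 33

P + Q = (8, 33)


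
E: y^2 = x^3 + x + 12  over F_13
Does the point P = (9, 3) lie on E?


Check whether y^2 = x^3 + 1 x + 12 (mod 13) for (x, y) = (9, 3).
LHS: y^2 = 3^2 mod 13 = 9
RHS: x^3 + 1 x + 12 = 9^3 + 1*9 + 12 mod 13 = 9
LHS = RHS

Yes, on the curve


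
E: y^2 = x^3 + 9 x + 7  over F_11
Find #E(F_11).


For each x in F_11, count y with y^2 = x^3 + 9 x + 7 mod 11:
  x = 2: RHS = 0, y in [0]  -> 1 point(s)
  x = 5: RHS = 1, y in [1, 10]  -> 2 point(s)
  x = 9: RHS = 3, y in [5, 6]  -> 2 point(s)
Affine points: 5. Add the point at infinity: total = 6.

#E(F_11) = 6


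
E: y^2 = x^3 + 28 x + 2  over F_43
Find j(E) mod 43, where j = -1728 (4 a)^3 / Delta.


Delta = -16(4 a^3 + 27 b^2) mod 43 = 3
-1728 * (4 a)^3 = -1728 * (4*28)^3 mod 43 = 2
j = 2 * 3^(-1) mod 43 = 15

j = 15 (mod 43)


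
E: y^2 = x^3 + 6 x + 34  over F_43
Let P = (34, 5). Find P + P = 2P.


Doubling: s = (3 x1^2 + a) / (2 y1)
s = (3*34^2 + 6) / (2*5) mod 43 = 12
x3 = s^2 - 2 x1 mod 43 = 12^2 - 2*34 = 33
y3 = s (x1 - x3) - y1 mod 43 = 12 * (34 - 33) - 5 = 7

2P = (33, 7)


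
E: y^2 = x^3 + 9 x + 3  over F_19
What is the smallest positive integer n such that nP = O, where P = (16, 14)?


Compute successive multiples of P until we hit O:
  1P = (16, 14)
  2P = (3, 0)
  3P = (16, 5)
  4P = O

ord(P) = 4


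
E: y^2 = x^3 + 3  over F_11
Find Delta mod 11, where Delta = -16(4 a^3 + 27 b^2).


4 a^3 + 27 b^2 = 4*0^3 + 27*3^2 = 0 + 243 = 243
Delta = -16 * (243) = -3888
Delta mod 11 = 6

Delta = 6 (mod 11)


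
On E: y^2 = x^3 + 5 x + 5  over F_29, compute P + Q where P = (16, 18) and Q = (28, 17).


P != Q, so use the chord formula.
s = (y2 - y1) / (x2 - x1) = (28) / (12) mod 29 = 12
x3 = s^2 - x1 - x2 mod 29 = 12^2 - 16 - 28 = 13
y3 = s (x1 - x3) - y1 mod 29 = 12 * (16 - 13) - 18 = 18

P + Q = (13, 18)


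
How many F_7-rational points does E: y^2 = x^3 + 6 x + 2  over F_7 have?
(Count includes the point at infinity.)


For each x in F_7, count y with y^2 = x^3 + 6 x + 2 mod 7:
  x = 0: RHS = 2, y in [3, 4]  -> 2 point(s)
  x = 1: RHS = 2, y in [3, 4]  -> 2 point(s)
  x = 2: RHS = 1, y in [1, 6]  -> 2 point(s)
  x = 6: RHS = 2, y in [3, 4]  -> 2 point(s)
Affine points: 8. Add the point at infinity: total = 9.

#E(F_7) = 9


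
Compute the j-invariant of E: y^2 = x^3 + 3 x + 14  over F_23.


Delta = -16(4 a^3 + 27 b^2) mod 23 = 11
-1728 * (4 a)^3 = -1728 * (4*3)^3 mod 23 = 14
j = 14 * 11^(-1) mod 23 = 18

j = 18 (mod 23)


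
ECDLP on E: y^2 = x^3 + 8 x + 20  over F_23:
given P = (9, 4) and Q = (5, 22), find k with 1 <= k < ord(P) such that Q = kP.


Enumerate multiples of P until we hit Q = (5, 22):
  1P = (9, 4)
  2P = (18, 4)
  3P = (19, 19)
  4P = (3, 5)
  5P = (4, 22)
  6P = (11, 17)
  7P = (5, 22)
Match found at i = 7.

k = 7


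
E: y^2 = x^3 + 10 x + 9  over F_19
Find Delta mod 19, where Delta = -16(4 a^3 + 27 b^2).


4 a^3 + 27 b^2 = 4*10^3 + 27*9^2 = 4000 + 2187 = 6187
Delta = -16 * (6187) = -98992
Delta mod 19 = 17

Delta = 17 (mod 19)


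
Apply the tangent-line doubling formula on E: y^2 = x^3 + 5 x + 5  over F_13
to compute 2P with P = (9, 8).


Doubling: s = (3 x1^2 + a) / (2 y1)
s = (3*9^2 + 5) / (2*8) mod 13 = 9
x3 = s^2 - 2 x1 mod 13 = 9^2 - 2*9 = 11
y3 = s (x1 - x3) - y1 mod 13 = 9 * (9 - 11) - 8 = 0

2P = (11, 0)


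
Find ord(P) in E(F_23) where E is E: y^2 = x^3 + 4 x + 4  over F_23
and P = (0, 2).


Compute successive multiples of P until we hit O:
  1P = (0, 2)
  2P = (1, 20)
  3P = (1, 3)
  4P = (0, 21)
  5P = O

ord(P) = 5


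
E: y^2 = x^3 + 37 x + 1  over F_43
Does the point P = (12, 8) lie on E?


Check whether y^2 = x^3 + 37 x + 1 (mod 43) for (x, y) = (12, 8).
LHS: y^2 = 8^2 mod 43 = 21
RHS: x^3 + 37 x + 1 = 12^3 + 37*12 + 1 mod 43 = 23
LHS != RHS

No, not on the curve


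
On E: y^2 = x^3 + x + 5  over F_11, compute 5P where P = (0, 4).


k = 5 = 101_2 (binary, LSB first: 101)
Double-and-add from P = (0, 4):
  bit 0 = 1: acc = O + (0, 4) = (0, 4)
  bit 1 = 0: acc unchanged = (0, 4)
  bit 2 = 1: acc = (0, 4) + (2, 9) = (7, 6)

5P = (7, 6)


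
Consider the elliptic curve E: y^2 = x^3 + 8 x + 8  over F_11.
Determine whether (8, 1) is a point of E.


Check whether y^2 = x^3 + 8 x + 8 (mod 11) for (x, y) = (8, 1).
LHS: y^2 = 1^2 mod 11 = 1
RHS: x^3 + 8 x + 8 = 8^3 + 8*8 + 8 mod 11 = 1
LHS = RHS

Yes, on the curve


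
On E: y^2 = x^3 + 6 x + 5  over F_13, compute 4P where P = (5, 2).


k = 4 = 100_2 (binary, LSB first: 001)
Double-and-add from P = (5, 2):
  bit 0 = 0: acc unchanged = O
  bit 1 = 0: acc unchanged = O
  bit 2 = 1: acc = O + (10, 5) = (10, 5)

4P = (10, 5)


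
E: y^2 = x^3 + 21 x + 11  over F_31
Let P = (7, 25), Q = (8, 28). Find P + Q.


P != Q, so use the chord formula.
s = (y2 - y1) / (x2 - x1) = (3) / (1) mod 31 = 3
x3 = s^2 - x1 - x2 mod 31 = 3^2 - 7 - 8 = 25
y3 = s (x1 - x3) - y1 mod 31 = 3 * (7 - 25) - 25 = 14

P + Q = (25, 14)


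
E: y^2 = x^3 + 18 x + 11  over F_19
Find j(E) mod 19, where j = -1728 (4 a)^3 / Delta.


Delta = -16(4 a^3 + 27 b^2) mod 19 = 4
-1728 * (4 a)^3 = -1728 * (4*18)^3 mod 19 = 12
j = 12 * 4^(-1) mod 19 = 3

j = 3 (mod 19)


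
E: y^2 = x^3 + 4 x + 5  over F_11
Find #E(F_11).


For each x in F_11, count y with y^2 = x^3 + 4 x + 5 mod 11:
  x = 0: RHS = 5, y in [4, 7]  -> 2 point(s)
  x = 3: RHS = 0, y in [0]  -> 1 point(s)
  x = 6: RHS = 3, y in [5, 6]  -> 2 point(s)
  x = 9: RHS = 0, y in [0]  -> 1 point(s)
  x = 10: RHS = 0, y in [0]  -> 1 point(s)
Affine points: 7. Add the point at infinity: total = 8.

#E(F_11) = 8


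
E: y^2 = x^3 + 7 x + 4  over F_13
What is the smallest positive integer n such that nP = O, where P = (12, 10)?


Compute successive multiples of P until we hit O:
  1P = (12, 10)
  2P = (12, 3)
  3P = O

ord(P) = 3


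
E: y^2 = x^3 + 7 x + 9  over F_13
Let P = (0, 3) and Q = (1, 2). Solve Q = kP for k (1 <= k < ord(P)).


Enumerate multiples of P until we hit Q = (1, 2):
  1P = (0, 3)
  2P = (1, 11)
  3P = (11, 0)
  4P = (1, 2)
Match found at i = 4.

k = 4


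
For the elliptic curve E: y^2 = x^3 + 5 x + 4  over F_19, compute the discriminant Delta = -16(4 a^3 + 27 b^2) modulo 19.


4 a^3 + 27 b^2 = 4*5^3 + 27*4^2 = 500 + 432 = 932
Delta = -16 * (932) = -14912
Delta mod 19 = 3

Delta = 3 (mod 19)


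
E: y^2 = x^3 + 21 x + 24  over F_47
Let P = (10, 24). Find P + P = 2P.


Doubling: s = (3 x1^2 + a) / (2 y1)
s = (3*10^2 + 21) / (2*24) mod 47 = 39
x3 = s^2 - 2 x1 mod 47 = 39^2 - 2*10 = 44
y3 = s (x1 - x3) - y1 mod 47 = 39 * (10 - 44) - 24 = 13

2P = (44, 13)


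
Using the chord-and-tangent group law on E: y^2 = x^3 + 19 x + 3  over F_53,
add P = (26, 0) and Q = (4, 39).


P != Q, so use the chord formula.
s = (y2 - y1) / (x2 - x1) = (39) / (31) mod 53 = 44
x3 = s^2 - x1 - x2 mod 53 = 44^2 - 26 - 4 = 51
y3 = s (x1 - x3) - y1 mod 53 = 44 * (26 - 51) - 0 = 13

P + Q = (51, 13)


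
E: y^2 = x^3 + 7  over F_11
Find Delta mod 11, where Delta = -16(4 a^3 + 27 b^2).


4 a^3 + 27 b^2 = 4*0^3 + 27*7^2 = 0 + 1323 = 1323
Delta = -16 * (1323) = -21168
Delta mod 11 = 7

Delta = 7 (mod 11)


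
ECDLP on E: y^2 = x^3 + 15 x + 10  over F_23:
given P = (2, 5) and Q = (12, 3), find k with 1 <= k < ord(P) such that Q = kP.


Enumerate multiples of P until we hit Q = (12, 3):
  1P = (2, 5)
  2P = (21, 15)
  3P = (12, 20)
  4P = (17, 7)
  5P = (17, 16)
  6P = (12, 3)
Match found at i = 6.

k = 6


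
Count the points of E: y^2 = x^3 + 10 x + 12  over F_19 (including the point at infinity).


For each x in F_19, count y with y^2 = x^3 + 10 x + 12 mod 19:
  x = 1: RHS = 4, y in [2, 17]  -> 2 point(s)
  x = 5: RHS = 16, y in [4, 15]  -> 2 point(s)
  x = 7: RHS = 7, y in [8, 11]  -> 2 point(s)
  x = 11: RHS = 9, y in [3, 16]  -> 2 point(s)
  x = 12: RHS = 17, y in [6, 13]  -> 2 point(s)
  x = 18: RHS = 1, y in [1, 18]  -> 2 point(s)
Affine points: 12. Add the point at infinity: total = 13.

#E(F_19) = 13


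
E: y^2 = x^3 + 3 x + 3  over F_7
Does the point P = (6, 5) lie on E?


Check whether y^2 = x^3 + 3 x + 3 (mod 7) for (x, y) = (6, 5).
LHS: y^2 = 5^2 mod 7 = 4
RHS: x^3 + 3 x + 3 = 6^3 + 3*6 + 3 mod 7 = 6
LHS != RHS

No, not on the curve


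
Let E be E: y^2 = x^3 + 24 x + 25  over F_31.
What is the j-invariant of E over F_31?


Delta = -16(4 a^3 + 27 b^2) mod 31 = 14
-1728 * (4 a)^3 = -1728 * (4*24)^3 mod 31 = 30
j = 30 * 14^(-1) mod 31 = 11

j = 11 (mod 31)


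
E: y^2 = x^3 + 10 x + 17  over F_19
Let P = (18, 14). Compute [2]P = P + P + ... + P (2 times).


k = 2 = 10_2 (binary, LSB first: 01)
Double-and-add from P = (18, 14):
  bit 0 = 0: acc unchanged = O
  bit 1 = 1: acc = O + (13, 8) = (13, 8)

2P = (13, 8)


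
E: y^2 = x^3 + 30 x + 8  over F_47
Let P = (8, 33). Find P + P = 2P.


Doubling: s = (3 x1^2 + a) / (2 y1)
s = (3*8^2 + 30) / (2*33) mod 47 = 29
x3 = s^2 - 2 x1 mod 47 = 29^2 - 2*8 = 26
y3 = s (x1 - x3) - y1 mod 47 = 29 * (8 - 26) - 33 = 9

2P = (26, 9)


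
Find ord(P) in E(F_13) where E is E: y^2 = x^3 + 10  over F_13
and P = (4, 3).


Compute successive multiples of P until we hit O:
  1P = (4, 3)
  2P = (4, 10)
  3P = O

ord(P) = 3


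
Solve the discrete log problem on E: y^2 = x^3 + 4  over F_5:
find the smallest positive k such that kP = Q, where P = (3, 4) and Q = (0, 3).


Enumerate multiples of P until we hit Q = (0, 3):
  1P = (3, 4)
  2P = (0, 3)
Match found at i = 2.

k = 2


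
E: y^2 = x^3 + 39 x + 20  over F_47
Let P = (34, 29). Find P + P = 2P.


Doubling: s = (3 x1^2 + a) / (2 y1)
s = (3*34^2 + 39) / (2*29) mod 47 = 24
x3 = s^2 - 2 x1 mod 47 = 24^2 - 2*34 = 38
y3 = s (x1 - x3) - y1 mod 47 = 24 * (34 - 38) - 29 = 16

2P = (38, 16)


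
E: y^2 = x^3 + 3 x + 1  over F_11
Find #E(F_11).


For each x in F_11, count y with y^2 = x^3 + 3 x + 1 mod 11:
  x = 0: RHS = 1, y in [1, 10]  -> 2 point(s)
  x = 1: RHS = 5, y in [4, 7]  -> 2 point(s)
  x = 2: RHS = 4, y in [2, 9]  -> 2 point(s)
  x = 3: RHS = 4, y in [2, 9]  -> 2 point(s)
  x = 4: RHS = 0, y in [0]  -> 1 point(s)
  x = 5: RHS = 9, y in [3, 8]  -> 2 point(s)
  x = 6: RHS = 4, y in [2, 9]  -> 2 point(s)
  x = 8: RHS = 9, y in [3, 8]  -> 2 point(s)
  x = 9: RHS = 9, y in [3, 8]  -> 2 point(s)
Affine points: 17. Add the point at infinity: total = 18.

#E(F_11) = 18


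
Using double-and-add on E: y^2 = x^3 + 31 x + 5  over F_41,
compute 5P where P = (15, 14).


k = 5 = 101_2 (binary, LSB first: 101)
Double-and-add from P = (15, 14):
  bit 0 = 1: acc = O + (15, 14) = (15, 14)
  bit 1 = 0: acc unchanged = (15, 14)
  bit 2 = 1: acc = (15, 14) + (21, 6) = (25, 13)

5P = (25, 13)


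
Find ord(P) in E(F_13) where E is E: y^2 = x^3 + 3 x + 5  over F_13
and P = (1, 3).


Compute successive multiples of P until we hit O:
  1P = (1, 3)
  2P = (12, 12)
  3P = (4, 4)
  4P = (11, 11)
  5P = (11, 2)
  6P = (4, 9)
  7P = (12, 1)
  8P = (1, 10)
  ... (continuing to 9P)
  9P = O

ord(P) = 9


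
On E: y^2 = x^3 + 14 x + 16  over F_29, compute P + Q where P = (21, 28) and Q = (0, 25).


P != Q, so use the chord formula.
s = (y2 - y1) / (x2 - x1) = (26) / (8) mod 29 = 25
x3 = s^2 - x1 - x2 mod 29 = 25^2 - 21 - 0 = 24
y3 = s (x1 - x3) - y1 mod 29 = 25 * (21 - 24) - 28 = 13

P + Q = (24, 13)


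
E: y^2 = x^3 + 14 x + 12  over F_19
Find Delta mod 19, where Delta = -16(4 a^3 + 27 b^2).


4 a^3 + 27 b^2 = 4*14^3 + 27*12^2 = 10976 + 3888 = 14864
Delta = -16 * (14864) = -237824
Delta mod 19 = 18

Delta = 18 (mod 19)


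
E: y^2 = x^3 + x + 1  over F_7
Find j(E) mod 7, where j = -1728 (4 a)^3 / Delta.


Delta = -16(4 a^3 + 27 b^2) mod 7 = 1
-1728 * (4 a)^3 = -1728 * (4*1)^3 mod 7 = 1
j = 1 * 1^(-1) mod 7 = 1

j = 1 (mod 7)


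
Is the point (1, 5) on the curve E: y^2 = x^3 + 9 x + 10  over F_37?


Check whether y^2 = x^3 + 9 x + 10 (mod 37) for (x, y) = (1, 5).
LHS: y^2 = 5^2 mod 37 = 25
RHS: x^3 + 9 x + 10 = 1^3 + 9*1 + 10 mod 37 = 20
LHS != RHS

No, not on the curve


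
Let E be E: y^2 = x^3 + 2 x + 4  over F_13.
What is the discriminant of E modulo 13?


4 a^3 + 27 b^2 = 4*2^3 + 27*4^2 = 32 + 432 = 464
Delta = -16 * (464) = -7424
Delta mod 13 = 12

Delta = 12 (mod 13)
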